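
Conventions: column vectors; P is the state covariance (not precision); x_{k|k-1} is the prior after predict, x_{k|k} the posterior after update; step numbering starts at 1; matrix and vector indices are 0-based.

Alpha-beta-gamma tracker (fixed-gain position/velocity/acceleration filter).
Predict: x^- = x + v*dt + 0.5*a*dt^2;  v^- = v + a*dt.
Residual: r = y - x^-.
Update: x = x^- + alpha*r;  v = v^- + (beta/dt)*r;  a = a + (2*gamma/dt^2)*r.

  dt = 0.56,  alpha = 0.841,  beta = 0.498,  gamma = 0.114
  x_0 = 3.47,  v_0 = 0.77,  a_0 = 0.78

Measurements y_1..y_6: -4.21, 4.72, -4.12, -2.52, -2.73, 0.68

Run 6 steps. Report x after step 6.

x_post = -0.0168

step 1: x_pred=4.0235  r=-8.2335  x^+=-2.9009  v^+=-6.1151  a^+=-5.2061
step 2: x_pred=-7.1417  r=11.8617  x^+=2.8340  v^+=1.5179  a^+=3.4178
step 3: x_pred=4.2199  r=-8.3399  x^+=-2.7940  v^+=-3.9847  a^+=-2.6456
step 4: x_pred=-5.4402  r=2.9202  x^+=-2.9843  v^+=-2.8694  a^+=-0.5225
step 5: x_pred=-4.6731  r=1.9431  x^+=-3.0390  v^+=-1.4340  a^+=0.8902
step 6: x_pred=-3.7024  r=4.3824  x^+=-0.0168  v^+=2.9617  a^+=4.0764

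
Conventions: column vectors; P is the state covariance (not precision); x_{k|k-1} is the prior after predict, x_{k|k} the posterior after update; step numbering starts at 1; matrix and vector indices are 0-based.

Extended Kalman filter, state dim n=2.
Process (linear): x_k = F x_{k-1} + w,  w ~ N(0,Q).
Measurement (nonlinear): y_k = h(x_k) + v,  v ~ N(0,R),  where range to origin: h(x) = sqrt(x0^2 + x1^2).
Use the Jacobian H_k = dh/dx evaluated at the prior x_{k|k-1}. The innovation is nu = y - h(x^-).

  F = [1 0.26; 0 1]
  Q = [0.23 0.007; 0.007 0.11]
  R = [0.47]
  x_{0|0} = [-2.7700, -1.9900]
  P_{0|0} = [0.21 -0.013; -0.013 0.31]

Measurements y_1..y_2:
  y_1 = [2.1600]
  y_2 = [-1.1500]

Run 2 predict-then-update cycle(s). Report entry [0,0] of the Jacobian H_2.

H_jac[0,0] = -0.8903

step 1: x^-=[-3.2874, -1.9900]  P^-=[0.4542 0.0746; 0.0746 0.4200]  H_jac=[-0.8555 -0.5179]  S=[0.9811]  K=[-0.4354; -0.2867]  nu=[-1.6828]  x^+=[-2.5547, -1.5075]  P^+=[0.2682 -0.0479; -0.0479 0.3393]
step 2: x^-=[-2.9467, -1.5075]  P^-=[0.4962 0.0473; 0.0473 0.4493]  H_jac=[-0.8903 -0.4555]  S=[0.9949]  K=[-0.4657; -0.2481]  nu=[-4.4599]  x^+=[-0.8696, -0.4012]  P^+=[0.2805 -0.0676; -0.0676 0.3881]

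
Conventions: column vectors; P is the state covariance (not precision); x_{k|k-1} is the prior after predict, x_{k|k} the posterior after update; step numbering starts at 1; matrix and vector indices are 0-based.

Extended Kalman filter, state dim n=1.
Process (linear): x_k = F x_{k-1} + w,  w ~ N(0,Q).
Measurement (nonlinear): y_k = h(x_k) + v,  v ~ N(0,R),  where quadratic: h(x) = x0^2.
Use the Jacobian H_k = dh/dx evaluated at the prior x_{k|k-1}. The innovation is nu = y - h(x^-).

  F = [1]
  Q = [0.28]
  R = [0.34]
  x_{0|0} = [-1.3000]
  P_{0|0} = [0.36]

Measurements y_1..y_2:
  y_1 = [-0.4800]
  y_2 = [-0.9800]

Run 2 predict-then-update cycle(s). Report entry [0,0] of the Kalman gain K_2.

step 1: x^-=[-1.3000]  P^-=[0.6400]  H_jac=[-2.6000]  S=[4.6664]  K=[-0.3566]  nu=[-2.1700]  x^+=[-0.5262]  P^+=[0.0466]
step 2: x^-=[-0.5262]  P^-=[0.3266]  H_jac=[-1.0524]  S=[0.7018]  K=[-0.4898]  nu=[-1.2569]  x^+=[0.0895]  P^+=[0.1583]

K[0,0] = -0.4898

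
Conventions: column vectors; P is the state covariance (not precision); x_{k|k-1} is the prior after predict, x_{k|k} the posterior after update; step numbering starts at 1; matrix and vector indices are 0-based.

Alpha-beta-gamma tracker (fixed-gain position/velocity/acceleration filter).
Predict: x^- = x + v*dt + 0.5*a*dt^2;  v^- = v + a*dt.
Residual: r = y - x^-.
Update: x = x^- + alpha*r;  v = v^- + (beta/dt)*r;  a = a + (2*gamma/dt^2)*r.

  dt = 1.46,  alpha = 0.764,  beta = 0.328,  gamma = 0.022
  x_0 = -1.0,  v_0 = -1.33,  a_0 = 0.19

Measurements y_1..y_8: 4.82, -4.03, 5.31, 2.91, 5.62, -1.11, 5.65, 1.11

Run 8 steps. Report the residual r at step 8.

resid = -5.2419

step 1: x_pred=-2.7393  r=7.5593  x^+=3.0360  v^+=0.6457  a^+=0.3460
step 2: x_pred=4.3475  r=-8.3775  x^+=-2.0529  v^+=-0.7312  a^+=0.1731
step 3: x_pred=-2.9360  r=8.2460  x^+=3.3640  v^+=1.3741  a^+=0.3433
step 4: x_pred=5.7360  r=-2.8260  x^+=3.5769  v^+=1.2404  a^+=0.2850
step 5: x_pred=5.6917  r=-0.0717  x^+=5.6369  v^+=1.6404  a^+=0.2835
step 6: x_pred=8.3341  r=-9.4441  x^+=1.1188  v^+=-0.0674  a^+=0.0886
step 7: x_pred=1.1149  r=4.5351  x^+=4.5797  v^+=1.0808  a^+=0.1822
step 8: x_pred=6.3519  r=-5.2419  x^+=2.3471  v^+=0.1692  a^+=0.0740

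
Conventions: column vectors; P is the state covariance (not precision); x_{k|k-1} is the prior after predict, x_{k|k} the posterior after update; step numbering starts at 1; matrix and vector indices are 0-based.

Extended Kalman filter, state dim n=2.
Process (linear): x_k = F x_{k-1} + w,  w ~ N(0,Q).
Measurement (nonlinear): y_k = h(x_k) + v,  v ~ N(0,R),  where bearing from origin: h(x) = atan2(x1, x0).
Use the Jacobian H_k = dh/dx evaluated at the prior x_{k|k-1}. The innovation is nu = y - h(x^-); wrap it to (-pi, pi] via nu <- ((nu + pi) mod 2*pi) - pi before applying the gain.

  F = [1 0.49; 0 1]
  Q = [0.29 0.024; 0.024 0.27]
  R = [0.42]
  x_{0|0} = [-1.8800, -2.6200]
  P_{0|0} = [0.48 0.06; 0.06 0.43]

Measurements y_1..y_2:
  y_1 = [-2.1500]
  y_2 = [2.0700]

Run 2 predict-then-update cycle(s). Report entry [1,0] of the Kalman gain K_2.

step 1: x^-=[-3.1638, -2.6200]  P^-=[0.9320 0.2947; 0.2947 0.7000]  H_jac=[0.1553 -0.1875]  S=[0.4499]  K=[0.1988; -0.1900]  nu=[0.2999]  x^+=[-3.1042, -2.6770]  P^+=[0.9143 0.3117; 0.3117 0.6838]
step 2: x^-=[-4.4159, -2.6770]  P^-=[1.6739 0.6707; 0.6707 0.9538]  H_jac=[0.1004 -0.1656]  S=[0.4407]  K=[0.1293; -0.2056]  nu=[-1.6166]  x^+=[-4.6248, -2.3447]  P^+=[1.6665 0.6825; 0.6825 0.9351]

K[1,0] = -0.2056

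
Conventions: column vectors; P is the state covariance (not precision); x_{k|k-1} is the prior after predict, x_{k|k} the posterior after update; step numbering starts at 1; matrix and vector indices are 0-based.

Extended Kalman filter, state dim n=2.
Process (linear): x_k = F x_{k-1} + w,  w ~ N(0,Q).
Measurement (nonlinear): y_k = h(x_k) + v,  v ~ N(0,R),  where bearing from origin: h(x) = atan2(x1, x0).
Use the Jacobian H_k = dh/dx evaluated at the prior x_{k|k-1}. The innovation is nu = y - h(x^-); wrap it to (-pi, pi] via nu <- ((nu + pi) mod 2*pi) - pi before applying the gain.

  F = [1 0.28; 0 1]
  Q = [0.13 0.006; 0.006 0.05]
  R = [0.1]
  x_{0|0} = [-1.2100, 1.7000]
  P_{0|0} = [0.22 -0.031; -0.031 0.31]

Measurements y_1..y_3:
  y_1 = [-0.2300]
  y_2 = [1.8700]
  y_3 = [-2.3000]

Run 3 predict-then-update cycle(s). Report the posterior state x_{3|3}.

x_post = [0.4917, 3.7014]

step 1: x^-=[-0.7340, 1.7000]  P^-=[0.3569 0.0618; 0.0618 0.3600]  H_jac=[-0.4958 -0.2141]  S=[0.2174]  K=[-0.8751; -0.4955]  nu=[-2.2084]  x^+=[1.1985, 2.7943]  P^+=[0.1905 -0.0324; -0.0324 0.3066]
step 2: x^-=[1.9809, 2.7943]  P^-=[0.3264 0.0594; 0.0594 0.3566]  H_jac=[-0.2382 0.1688]  S=[0.1239]  K=[-0.5464; 0.3718]  nu=[0.9159]  x^+=[1.4804, 3.1348]  P^+=[0.2894 0.0846; 0.0846 0.3395]
step 3: x^-=[2.3582, 3.1348]  P^-=[0.4934 0.1856; 0.1856 0.3895]  H_jac=[-0.2037 0.1532]  S=[0.1180]  K=[-0.6105; 0.1853]  nu=[3.0573]  x^+=[0.4917, 3.7014]  P^+=[0.4494 0.1990; 0.1990 0.3854]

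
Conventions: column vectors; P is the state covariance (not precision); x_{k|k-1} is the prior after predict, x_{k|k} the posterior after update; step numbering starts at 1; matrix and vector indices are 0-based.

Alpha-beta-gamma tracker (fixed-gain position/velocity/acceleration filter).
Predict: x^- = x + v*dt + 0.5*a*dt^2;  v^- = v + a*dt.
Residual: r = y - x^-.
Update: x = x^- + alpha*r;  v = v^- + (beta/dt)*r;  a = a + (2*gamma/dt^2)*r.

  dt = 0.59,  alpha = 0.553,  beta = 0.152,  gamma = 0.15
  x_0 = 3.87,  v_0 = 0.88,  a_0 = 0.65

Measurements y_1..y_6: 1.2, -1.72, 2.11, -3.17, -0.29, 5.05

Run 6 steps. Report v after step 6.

v_post = -1.1185

step 1: x_pred=4.5023  r=-3.3023  x^+=2.6761  v^+=0.4127  a^+=-2.1960
step 2: x_pred=2.5374  r=-4.2574  x^+=0.1831  v^+=-1.9798  a^+=-5.8652
step 3: x_pred=-2.0058  r=4.1158  x^+=0.2702  v^+=-4.3799  a^+=-2.3181
step 4: x_pred=-2.7173  r=-0.4527  x^+=-2.9677  v^+=-5.8641  a^+=-2.7082
step 5: x_pred=-6.8989  r=6.6089  x^+=-3.2442  v^+=-5.7593  a^+=2.9875
step 6: x_pred=-6.1222  r=11.1722  x^+=0.0560  v^+=-1.1185  a^+=12.6159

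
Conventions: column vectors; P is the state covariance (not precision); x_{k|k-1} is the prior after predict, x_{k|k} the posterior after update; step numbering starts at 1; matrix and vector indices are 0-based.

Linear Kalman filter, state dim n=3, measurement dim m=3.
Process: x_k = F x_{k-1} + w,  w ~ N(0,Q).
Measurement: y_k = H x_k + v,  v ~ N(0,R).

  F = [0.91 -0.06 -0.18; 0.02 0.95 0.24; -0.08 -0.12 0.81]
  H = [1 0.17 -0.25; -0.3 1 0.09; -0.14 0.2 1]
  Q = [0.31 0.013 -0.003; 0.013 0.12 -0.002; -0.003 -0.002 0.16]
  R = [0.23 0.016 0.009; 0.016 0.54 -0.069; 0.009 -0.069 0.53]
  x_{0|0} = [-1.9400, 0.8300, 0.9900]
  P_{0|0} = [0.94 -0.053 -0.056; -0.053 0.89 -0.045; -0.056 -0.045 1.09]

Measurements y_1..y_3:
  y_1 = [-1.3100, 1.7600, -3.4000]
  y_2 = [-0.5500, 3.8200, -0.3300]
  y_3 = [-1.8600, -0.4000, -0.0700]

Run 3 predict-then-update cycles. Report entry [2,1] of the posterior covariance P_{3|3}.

P_post[2,1] = -0.0270

step 1: x^-=[-1.9934, 0.9873, 0.8575]  P^-=[1.1501 -0.1172 -0.2593; -0.1172 0.9633 0.0779; -0.2593 0.0779 0.9090]  S=[1.5479 -0.3580 -0.6262; -0.3580 1.7125 0.4376; -0.6262 0.4376 1.6104]  K=[0.7638 -0.1390 0.0592; 0.1934 0.6048 0.0891; -0.0799 -0.0242 0.5722]  nu=[0.7299, 0.0975, -4.7340]  x^+=[-1.7297, 0.7658, -1.9119]  P^+=[0.1961 -0.0151 0.0783; -0.0151 0.3244 -0.0598; 0.0783 -0.0598 0.3271]
step 2: x^-=[-1.2759, 0.2340, -1.5021]  P^-=[0.4589 -0.0012 -0.0006; -0.0012 0.4046 -0.0190; -0.0006 -0.0190 0.3817]  S=[0.7259 -0.0582 -0.1400; -0.0582 0.9863 0.0466; -0.1400 0.0466 0.9295]  K=[0.6294 -0.1051 0.0301; 0.1460 0.4142 0.0680; -0.0605 -0.0067 0.3979]  nu=[0.3105, 3.3384, 0.9467]  x^+=[-1.4028, 1.7267, -1.1665]  P^+=[0.1574 -0.0062 0.0521; -0.0062 0.2228 -0.0367; 0.0521 -0.0367 0.2254]
step 3: x^-=[-1.1702, 1.3323, -1.0398]  P^-=[0.4313 0.0061 -0.0049; 0.0061 0.3176 -0.0106; -0.0049 -0.0106 0.3124]  S=[0.6954 -0.0590 -0.1240; -0.0590 0.8937 0.0302; -0.1240 0.0302 0.8603]  K=[0.6183 -0.0983 0.0181; 0.1326 0.3588 0.0670; -0.0586 0.0054 0.3528]  nu=[-1.1763, -1.9898, 0.5395]  x^+=[-1.6922, 0.4986, -0.7913]  P^+=[0.1522 -0.0027 0.0438; -0.0027 0.1929 -0.0270; 0.0438 -0.0270 0.1976]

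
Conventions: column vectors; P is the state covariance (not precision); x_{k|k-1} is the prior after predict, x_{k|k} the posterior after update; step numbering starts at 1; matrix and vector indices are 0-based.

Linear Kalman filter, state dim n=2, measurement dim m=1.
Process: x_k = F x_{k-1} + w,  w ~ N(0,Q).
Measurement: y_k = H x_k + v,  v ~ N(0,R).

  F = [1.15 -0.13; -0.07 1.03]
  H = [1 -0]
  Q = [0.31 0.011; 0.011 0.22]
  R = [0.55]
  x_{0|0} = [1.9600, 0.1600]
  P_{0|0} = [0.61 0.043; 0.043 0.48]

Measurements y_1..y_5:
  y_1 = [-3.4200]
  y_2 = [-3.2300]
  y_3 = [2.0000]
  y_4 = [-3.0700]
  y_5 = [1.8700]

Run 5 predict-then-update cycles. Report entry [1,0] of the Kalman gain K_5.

K[1,0] = -0.2627

step 1: x^-=[2.2332, 0.0276]  P^-=[1.1120 -0.0511; -0.0511 0.7260]  S=[1.6620]  K=[0.6691; -0.0307]  nu=[-5.6532]  x^+=[-1.5492, 0.2013]  P^+=[0.3680 -0.0169; -0.0169 0.7245]
step 2: x^-=[-1.8077, 0.3157]  P^-=[0.8140 -0.1358; -0.1358 0.9928]  S=[1.3640]  K=[0.5968; -0.0996]  nu=[-1.4223]  x^+=[-2.6565, 0.4573]  P^+=[0.3282 -0.0548; -0.0548 0.9793]
step 3: x^-=[-3.1144, 0.6570]  P^-=[0.7770 -0.2119; -0.2119 1.2684]  S=[1.3270]  K=[0.5855; -0.1597]  nu=[5.1144]  x^+=[-0.1198, -0.1597]  P^+=[0.3220 -0.0878; -0.0878 1.2346]
step 4: x^-=[-0.1170, -0.1561]  P^-=[0.7830 -0.2851; -0.2851 1.5440]  S=[1.3330]  K=[0.5874; -0.2139]  nu=[-2.9530]  x^+=[-1.8516, 0.4754]  P^+=[0.3231 -0.1176; -0.1176 1.4831]
step 5: x^-=[-2.1911, 0.6193]  P^-=[0.7975 -0.3540; -0.3540 1.8119]  S=[1.3475]  K=[0.5918; -0.2627]  nu=[4.0611]  x^+=[0.2124, -0.4476]  P^+=[0.3255 -0.1445; -0.1445 1.7189]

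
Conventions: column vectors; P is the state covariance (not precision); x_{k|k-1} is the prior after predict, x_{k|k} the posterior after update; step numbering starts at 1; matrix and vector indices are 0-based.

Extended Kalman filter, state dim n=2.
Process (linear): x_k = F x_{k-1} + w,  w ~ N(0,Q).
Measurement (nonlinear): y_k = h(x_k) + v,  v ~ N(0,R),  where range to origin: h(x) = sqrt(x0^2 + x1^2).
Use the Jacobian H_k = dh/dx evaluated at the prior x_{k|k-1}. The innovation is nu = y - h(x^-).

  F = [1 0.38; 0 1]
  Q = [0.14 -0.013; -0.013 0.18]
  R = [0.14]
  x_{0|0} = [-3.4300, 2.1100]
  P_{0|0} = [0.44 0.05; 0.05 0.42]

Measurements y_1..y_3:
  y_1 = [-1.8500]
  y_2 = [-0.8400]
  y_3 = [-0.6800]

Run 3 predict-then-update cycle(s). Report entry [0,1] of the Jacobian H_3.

H_jac[0,1] = -0.7153

step 1: x^-=[-2.6282, 2.1100]  P^-=[0.6786 0.1966; 0.1966 0.6000]  H_jac=[-0.7798 0.6260]  S=[0.5959]  K=[-0.6816; 0.3731]  nu=[-5.2204]  x^+=[0.9298, 0.1623]  P^+=[0.4018 0.3481; 0.3481 0.5171]
step 2: x^-=[0.9915, 0.1623]  P^-=[0.8811 0.5316; 0.5316 0.6971]  H_jac=[0.9869 0.1615]  S=[1.1858]  K=[0.8057; 0.5374]  nu=[-1.8447]  x^+=[-0.4948, -0.8290]  P^+=[0.1113 0.0182; 0.0182 0.3546]
step 3: x^-=[-0.8098, -0.8290]  P^-=[0.3164 0.1399; 0.1399 0.5346]  H_jac=[-0.6988 -0.7153]  S=[0.7080]  K=[-0.4537; -0.6783]  nu=[-1.8389]  x^+=[0.0244, 0.4184]  P^+=[0.1707 -0.0779; -0.0779 0.2089]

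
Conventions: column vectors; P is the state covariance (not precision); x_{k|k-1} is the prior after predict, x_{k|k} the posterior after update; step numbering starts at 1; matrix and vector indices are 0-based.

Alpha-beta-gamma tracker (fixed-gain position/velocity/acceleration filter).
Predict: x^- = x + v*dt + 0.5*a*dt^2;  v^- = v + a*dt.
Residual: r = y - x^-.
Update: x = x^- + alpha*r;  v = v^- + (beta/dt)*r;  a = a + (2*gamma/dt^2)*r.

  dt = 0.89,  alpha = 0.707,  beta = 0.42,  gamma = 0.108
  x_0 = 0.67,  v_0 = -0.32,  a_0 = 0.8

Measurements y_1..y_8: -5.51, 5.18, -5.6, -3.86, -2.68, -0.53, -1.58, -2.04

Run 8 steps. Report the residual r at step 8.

step 1: x_pred=0.7020  r=-6.2120  x^+=-3.6899  v^+=-2.5395  a^+=-0.8940
step 2: x_pred=-6.3041  r=11.4841  x^+=1.8152  v^+=2.0843  a^+=2.2377
step 3: x_pred=4.5564  r=-10.1564  x^+=-2.6242  v^+=-0.7171  a^+=-0.5319
step 4: x_pred=-3.4731  r=-0.3869  x^+=-3.7466  v^+=-1.3731  a^+=-0.6374
step 5: x_pred=-5.2212  r=2.5412  x^+=-3.4246  v^+=-0.7412  a^+=0.0555
step 6: x_pred=-4.0623  r=3.5323  x^+=-1.5650  v^+=0.9751  a^+=1.0187
step 7: x_pred=-0.2937  r=-1.2863  x^+=-1.2031  v^+=1.2747  a^+=0.6680
step 8: x_pred=0.1960  r=-2.2360  x^+=-1.3849  v^+=0.8140  a^+=0.0582

resid = -2.2360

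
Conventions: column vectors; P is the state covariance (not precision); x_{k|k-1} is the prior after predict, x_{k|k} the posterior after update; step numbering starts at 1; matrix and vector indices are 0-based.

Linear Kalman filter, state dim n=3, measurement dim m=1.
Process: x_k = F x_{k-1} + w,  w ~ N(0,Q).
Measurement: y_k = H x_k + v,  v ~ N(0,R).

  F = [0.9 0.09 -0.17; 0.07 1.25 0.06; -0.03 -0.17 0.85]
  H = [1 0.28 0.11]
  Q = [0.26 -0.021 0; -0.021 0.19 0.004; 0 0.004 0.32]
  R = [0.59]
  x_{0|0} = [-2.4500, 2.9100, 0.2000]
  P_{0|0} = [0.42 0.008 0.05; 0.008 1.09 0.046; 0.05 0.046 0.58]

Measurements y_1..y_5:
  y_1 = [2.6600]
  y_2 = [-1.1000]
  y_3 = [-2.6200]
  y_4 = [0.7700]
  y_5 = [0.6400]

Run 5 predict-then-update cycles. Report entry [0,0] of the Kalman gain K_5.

step 1: x^-=[-1.9771, 3.4780, -0.2512]  P^-=[0.6104 0.1238 -0.0697; 0.1238 1.9060 -0.1480; -0.0697 -0.1480 0.7552]  S=[1.4038]  K=[0.4540; 0.4567; -0.0200]  nu=[3.6909]  x^+=[-0.3013, 5.1638, -0.3251]  P^+=[0.3210 -0.1673 -0.0570; -0.1673 1.6131 -0.1352; -0.0570 -0.1352 0.7546]
step 2: x^-=[0.2488, 6.4142, -1.1451]  P^-=[0.5493 0.0093 -0.1745; 0.0093 2.6648 -0.4383; -0.1745 -0.4383 0.9524]  S=[1.2996]  K=[0.4099; 0.5442; -0.1480]  nu=[-3.0188]  x^+=[-0.9887, 4.7714, -0.6982]  P^+=[0.3309 -0.2806 -0.0956; -0.2806 2.2799 -0.3336; -0.0956 -0.3336 0.9239]
step 3: x^-=[-0.3417, 5.8531, -1.3749]  P^-=[0.5672 -0.0055 -0.2424; -0.0055 3.6573 -0.7767; -0.2424 -0.7767 1.1521]  S=[1.3537]  K=[0.3982; 0.6893; -0.2461]  nu=[-3.7659]  x^+=[-1.8413, 3.2571, -0.4481]  P^+=[0.3526 -0.3771 -0.1097; -0.3771 3.0141 -0.5471; -0.1097 -0.5471 1.0701]
step 4: x^-=[-1.2879, 3.9156, -0.8794]  P^-=[0.5902 0.0115 -0.2937; 0.0115 4.7561 -1.1460; -0.2937 -1.1460 1.3404]  S=[1.4405]  K=[0.3895; 0.8450; -0.3243]  nu=[1.0582]  x^+=[-0.8757, 4.8097, -1.2226]  P^+=[0.3716 -0.4626 -0.1118; -0.4626 3.7277 -0.7513; -0.1118 -0.7513 1.1889]
step 5: x^-=[-0.1474, 5.8775, -1.8306]  P^-=[0.6078 0.0372 -0.3321; 0.0372 5.8260 -1.5025; -0.3321 -1.5025 1.5052]  S=[1.5280]  K=[0.3807; 0.9838; -0.3843]  nu=[-0.6570]  x^+=[-0.3975, 5.2312, -1.5781]  P^+=[0.3864 -0.5351 -0.1085; -0.5351 4.3472 -0.9248; -0.1085 -0.9248 1.2795]

K[0,0] = 0.3807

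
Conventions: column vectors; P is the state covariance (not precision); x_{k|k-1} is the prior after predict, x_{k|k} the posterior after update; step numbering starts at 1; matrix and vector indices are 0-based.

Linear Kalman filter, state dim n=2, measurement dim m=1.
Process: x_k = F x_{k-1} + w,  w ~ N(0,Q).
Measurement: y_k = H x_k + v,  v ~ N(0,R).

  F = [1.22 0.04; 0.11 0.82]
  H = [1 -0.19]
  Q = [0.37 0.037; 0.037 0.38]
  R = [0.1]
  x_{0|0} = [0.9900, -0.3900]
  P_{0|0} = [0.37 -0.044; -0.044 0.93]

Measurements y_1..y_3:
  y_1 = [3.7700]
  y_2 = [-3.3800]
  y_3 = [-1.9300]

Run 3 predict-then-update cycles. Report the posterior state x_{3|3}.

step 1: x^-=[1.1922, -0.2109]  P^-=[0.9179 0.0729; 0.0729 1.0019]  S=[1.0263]  K=[0.8808; -0.1144]  nu=[2.5377]  x^+=[3.4275, -0.5012]  P^+=[0.1216 0.1764; 0.1764 0.9884]
step 2: x^-=[4.1615, -0.0340]  P^-=[0.5698 0.2629; 0.2629 1.0779]  S=[0.6088]  K=[0.8539; 0.0955]  nu=[-7.5480]  x^+=[-2.2835, -0.7549]  P^+=[0.1259 0.2133; 0.2133 1.0724]
step 3: x^-=[-2.8161, -0.8702]  P^-=[0.5799 0.3034; 0.3034 1.1411]  S=[0.6058]  K=[0.8621; 0.1429]  nu=[0.7208]  x^+=[-2.1947, -0.7672]  P^+=[0.1297 0.2287; 0.2287 1.1287]

x_post = [-2.1947, -0.7672]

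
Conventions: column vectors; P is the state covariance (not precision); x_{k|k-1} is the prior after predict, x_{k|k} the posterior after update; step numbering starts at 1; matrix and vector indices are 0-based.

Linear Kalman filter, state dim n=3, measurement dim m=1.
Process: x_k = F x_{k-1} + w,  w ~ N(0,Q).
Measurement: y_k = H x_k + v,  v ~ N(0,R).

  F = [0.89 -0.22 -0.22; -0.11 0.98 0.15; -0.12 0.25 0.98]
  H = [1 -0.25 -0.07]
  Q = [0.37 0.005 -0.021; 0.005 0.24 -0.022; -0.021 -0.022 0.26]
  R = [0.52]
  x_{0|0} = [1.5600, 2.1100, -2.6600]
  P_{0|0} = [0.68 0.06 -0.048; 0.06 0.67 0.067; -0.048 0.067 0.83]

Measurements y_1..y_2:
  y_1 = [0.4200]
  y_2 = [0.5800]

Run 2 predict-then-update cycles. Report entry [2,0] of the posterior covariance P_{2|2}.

P_post[2,0] = -0.0559

step 1: x^-=[1.5094, 1.4972, -2.2665]  P^-=[0.9830 -0.2039 -0.3558; -0.2039 0.9187 0.3373; -0.3558 0.3373 1.1493]  S=[1.7296]  K=[0.6122; -0.2643; -0.3010]  nu=[-0.8738]  x^+=[0.9745, 1.7281, -2.0035]  P^+=[0.3348 0.0760 -0.0371; 0.0760 0.7979 0.1997; -0.0371 0.1997 0.9927]
step 2: x^-=[0.9279, 1.2859, -1.6484]  P^-=[0.7259 -0.2199 -0.3831; -0.2199 1.0762 0.5168; -0.3831 0.5168 1.3701]  S=[1.5016]  K=[0.5379; -0.3497; -0.4050]  nu=[-0.1418]  x^+=[0.8516, 1.3354, -1.5909]  P^+=[0.2914 0.0626 -0.0559; 0.0626 0.8926 0.3041; -0.0559 0.3041 1.1237]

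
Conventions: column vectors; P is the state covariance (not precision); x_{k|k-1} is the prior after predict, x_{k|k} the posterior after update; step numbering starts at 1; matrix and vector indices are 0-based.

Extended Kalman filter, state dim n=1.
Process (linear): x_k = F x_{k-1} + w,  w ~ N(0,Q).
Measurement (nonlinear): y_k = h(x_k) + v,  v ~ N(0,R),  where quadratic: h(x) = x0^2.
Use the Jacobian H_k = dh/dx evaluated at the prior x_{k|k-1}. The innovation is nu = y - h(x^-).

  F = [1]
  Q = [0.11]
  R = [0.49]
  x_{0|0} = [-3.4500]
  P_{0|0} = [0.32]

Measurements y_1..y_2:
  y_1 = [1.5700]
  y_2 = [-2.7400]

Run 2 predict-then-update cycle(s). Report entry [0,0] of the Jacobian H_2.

H_jac[0,0] = -3.9751

step 1: x^-=[-3.4500]  P^-=[0.4300]  H_jac=[-6.9000]  S=[20.9623]  K=[-0.1415]  nu=[-10.3325]  x^+=[-1.9875]  P^+=[0.0101]
step 2: x^-=[-1.9875]  P^-=[0.1201]  H_jac=[-3.9751]  S=[2.3870]  K=[-0.1999]  nu=[-6.6903]  x^+=[-0.6500]  P^+=[0.0246]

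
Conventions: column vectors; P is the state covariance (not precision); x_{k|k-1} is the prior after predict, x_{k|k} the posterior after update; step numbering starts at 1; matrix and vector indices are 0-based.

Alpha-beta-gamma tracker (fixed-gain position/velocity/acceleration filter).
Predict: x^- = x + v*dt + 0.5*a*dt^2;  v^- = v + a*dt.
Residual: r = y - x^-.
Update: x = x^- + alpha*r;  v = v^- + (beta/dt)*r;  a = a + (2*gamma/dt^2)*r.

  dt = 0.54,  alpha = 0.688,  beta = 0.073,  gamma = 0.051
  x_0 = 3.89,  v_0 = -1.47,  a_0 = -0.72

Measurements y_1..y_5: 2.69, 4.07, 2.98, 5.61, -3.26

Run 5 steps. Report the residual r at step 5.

step 1: x_pred=2.9912  r=-0.3012  x^+=2.7840  v^+=-1.8995  a^+=-0.8254
step 2: x_pred=1.6379  r=2.4321  x^+=3.3112  v^+=-2.0164  a^+=0.0254
step 3: x_pred=2.2260  r=0.7540  x^+=2.7448  v^+=-1.9008  a^+=0.2891
step 4: x_pred=1.7605  r=3.8495  x^+=4.4089  v^+=-1.2243  a^+=1.6357
step 5: x_pred=3.9863  r=-7.2463  x^+=-0.9992  v^+=-1.3206  a^+=-0.8991

resid = -7.2463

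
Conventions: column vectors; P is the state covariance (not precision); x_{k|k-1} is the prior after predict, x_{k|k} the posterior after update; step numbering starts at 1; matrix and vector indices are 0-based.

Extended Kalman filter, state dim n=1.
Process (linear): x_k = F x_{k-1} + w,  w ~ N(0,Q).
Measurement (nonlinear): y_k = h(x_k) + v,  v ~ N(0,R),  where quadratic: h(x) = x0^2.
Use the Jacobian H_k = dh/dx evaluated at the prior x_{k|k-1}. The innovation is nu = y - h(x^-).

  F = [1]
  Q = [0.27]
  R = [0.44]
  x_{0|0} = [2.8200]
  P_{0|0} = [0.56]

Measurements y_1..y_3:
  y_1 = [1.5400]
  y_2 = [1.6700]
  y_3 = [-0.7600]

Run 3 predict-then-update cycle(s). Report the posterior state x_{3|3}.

step 1: x^-=[2.8200]  P^-=[0.8300]  H_jac=[5.6400]  S=[26.8420]  K=[0.1744]  nu=[-6.4124]  x^+=[1.7017]  P^+=[0.0136]
step 2: x^-=[1.7017]  P^-=[0.2836]  H_jac=[3.4034]  S=[3.7250]  K=[0.2591]  nu=[-1.2257]  x^+=[1.3841]  P^+=[0.0335]
step 3: x^-=[1.3841]  P^-=[0.3035]  H_jac=[2.7681]  S=[2.7656]  K=[0.3038]  nu=[-2.6757]  x^+=[0.5713]  P^+=[0.0483]

x_post = [0.5713]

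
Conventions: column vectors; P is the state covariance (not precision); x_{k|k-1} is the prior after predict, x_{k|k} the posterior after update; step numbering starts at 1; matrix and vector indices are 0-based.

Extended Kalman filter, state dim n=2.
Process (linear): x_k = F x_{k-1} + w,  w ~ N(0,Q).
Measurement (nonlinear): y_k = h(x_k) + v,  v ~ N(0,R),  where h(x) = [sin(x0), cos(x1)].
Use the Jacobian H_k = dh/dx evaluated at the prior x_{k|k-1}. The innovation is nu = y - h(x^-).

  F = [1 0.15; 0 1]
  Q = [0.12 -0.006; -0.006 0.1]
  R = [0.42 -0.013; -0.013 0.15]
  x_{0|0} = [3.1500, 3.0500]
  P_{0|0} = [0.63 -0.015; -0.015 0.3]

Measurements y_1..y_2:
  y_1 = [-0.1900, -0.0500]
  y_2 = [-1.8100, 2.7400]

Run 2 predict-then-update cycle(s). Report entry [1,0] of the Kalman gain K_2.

K[1,0] = -0.0660

step 1: x^-=[3.6075, 3.0500]  P^-=[0.7522 0.0240; 0.0240 0.4000]  H_jac=[-0.8934 0.0000; 0.0000 -0.0915]  S=[1.0204 -0.0110; -0.0110 0.1533]  K=[-0.6593 -0.0618; -0.0236 -0.2403]  nu=[0.2592, 0.9458]  x^+=[3.3782, 2.8166]  P^+=[0.3090 0.0076; 0.0076 0.3907]
step 2: x^-=[3.8007, 2.8166]  P^-=[0.4401 0.0602; 0.0602 0.4907]  H_jac=[-0.7906 0.0000; 0.0000 -0.3193]  S=[0.6951 0.0022; 0.0022 0.2000]  K=[-0.5003 -0.0906; -0.0660 -0.7826]  nu=[-1.1976, 3.6877]  x^+=[4.0657, 0.0099]  P^+=[0.2643 0.0222; 0.0222 0.3650]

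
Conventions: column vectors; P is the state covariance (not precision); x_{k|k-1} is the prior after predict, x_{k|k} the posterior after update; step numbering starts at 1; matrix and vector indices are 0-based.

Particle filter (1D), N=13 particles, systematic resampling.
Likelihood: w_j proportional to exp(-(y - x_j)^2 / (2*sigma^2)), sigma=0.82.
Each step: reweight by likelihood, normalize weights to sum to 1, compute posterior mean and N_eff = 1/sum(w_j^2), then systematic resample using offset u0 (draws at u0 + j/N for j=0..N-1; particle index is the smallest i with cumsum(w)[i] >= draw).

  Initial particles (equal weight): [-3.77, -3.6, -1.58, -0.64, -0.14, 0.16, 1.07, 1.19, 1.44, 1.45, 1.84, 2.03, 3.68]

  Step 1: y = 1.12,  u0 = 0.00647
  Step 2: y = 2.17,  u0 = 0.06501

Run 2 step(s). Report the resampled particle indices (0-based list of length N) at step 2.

resampled_idx = [2, 4, 5, 6, 7, 8, 9, 9, 10, 11, 11, 12, 12]

step 1: w=[0.0000, 0.0000, 0.0007, 0.0167, 0.0513, 0.0842, 0.1667, 0.1664, 0.1548, 0.1540, 0.1136, 0.0902, 0.0013]  mean=1.2140  Neff=7.4499  idx=[3, 5, 6, 6, 6, 7, 7, 8, 8, 9, 9, 10, 11]
step 2: w=[0.0004, 0.0072, 0.0592, 0.0592, 0.0592, 0.0713, 0.0713, 0.0980, 0.0980, 0.0991, 0.0991, 0.1343, 0.1436]  mean=1.4689  Neff=10.1790  idx=[2, 4, 5, 6, 7, 8, 9, 9, 10, 11, 11, 12, 12]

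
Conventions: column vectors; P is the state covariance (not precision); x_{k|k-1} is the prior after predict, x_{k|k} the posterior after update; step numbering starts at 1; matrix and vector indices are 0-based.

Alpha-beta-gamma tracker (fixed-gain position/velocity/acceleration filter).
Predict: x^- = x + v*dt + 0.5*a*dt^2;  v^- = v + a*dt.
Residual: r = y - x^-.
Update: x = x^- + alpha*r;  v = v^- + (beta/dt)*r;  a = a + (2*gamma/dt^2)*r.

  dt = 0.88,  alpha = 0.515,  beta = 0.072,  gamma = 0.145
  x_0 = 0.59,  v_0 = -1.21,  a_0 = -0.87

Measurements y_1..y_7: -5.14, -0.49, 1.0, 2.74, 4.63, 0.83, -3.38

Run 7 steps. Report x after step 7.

step 1: x_pred=-0.8117  r=-4.3283  x^+=-3.0408  v^+=-2.3297  a^+=-2.4909
step 2: x_pred=-6.0554  r=5.5654  x^+=-3.1892  v^+=-4.0664  a^+=-0.4067
step 3: x_pred=-6.9251  r=7.9251  x^+=-2.8437  v^+=-3.7759  a^+=2.5611
step 4: x_pred=-5.1748  r=7.9148  x^+=-1.0987  v^+=-0.8746  a^+=5.5250
step 5: x_pred=0.2710  r=4.3590  x^+=2.5159  v^+=4.3441  a^+=7.1574
step 6: x_pred=9.1101  r=-8.2801  x^+=4.8458  v^+=9.9652  a^+=4.0567
step 7: x_pred=15.1860  r=-18.5660  x^+=5.6245  v^+=12.0160  a^+=-2.8960

x_post = 5.6245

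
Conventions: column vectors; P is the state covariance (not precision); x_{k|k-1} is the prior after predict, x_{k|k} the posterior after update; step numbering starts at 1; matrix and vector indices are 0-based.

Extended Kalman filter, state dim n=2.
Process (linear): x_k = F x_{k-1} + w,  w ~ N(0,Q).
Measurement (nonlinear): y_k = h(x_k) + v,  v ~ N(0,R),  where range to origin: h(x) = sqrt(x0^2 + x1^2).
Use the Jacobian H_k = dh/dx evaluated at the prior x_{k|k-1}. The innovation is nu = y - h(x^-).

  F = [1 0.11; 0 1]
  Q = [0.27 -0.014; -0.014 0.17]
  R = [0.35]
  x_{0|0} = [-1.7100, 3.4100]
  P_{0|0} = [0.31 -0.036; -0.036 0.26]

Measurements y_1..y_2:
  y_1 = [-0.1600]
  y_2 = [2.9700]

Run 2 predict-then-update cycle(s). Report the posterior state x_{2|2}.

x_post = [0.0176, 2.2724]

step 1: x^-=[-1.3349, 3.4100]  P^-=[0.5752 -0.0214; -0.0214 0.4300]  H_jac=[-0.3645 0.9312]  S=[0.8138]  K=[-0.2821; 0.5016]  nu=[-3.8220]  x^+=[-0.2566, 1.4929]  P^+=[0.5104 0.0938; 0.0938 0.2252]
step 2: x^-=[-0.0923, 1.4929]  P^-=[0.8038 0.1046; 0.1046 0.3952]  H_jac=[-0.0617 0.9981]  S=[0.7339]  K=[0.0746; 0.5287]  nu=[1.4742]  x^+=[0.0176, 2.2724]  P^+=[0.7997 0.0756; 0.0756 0.1901]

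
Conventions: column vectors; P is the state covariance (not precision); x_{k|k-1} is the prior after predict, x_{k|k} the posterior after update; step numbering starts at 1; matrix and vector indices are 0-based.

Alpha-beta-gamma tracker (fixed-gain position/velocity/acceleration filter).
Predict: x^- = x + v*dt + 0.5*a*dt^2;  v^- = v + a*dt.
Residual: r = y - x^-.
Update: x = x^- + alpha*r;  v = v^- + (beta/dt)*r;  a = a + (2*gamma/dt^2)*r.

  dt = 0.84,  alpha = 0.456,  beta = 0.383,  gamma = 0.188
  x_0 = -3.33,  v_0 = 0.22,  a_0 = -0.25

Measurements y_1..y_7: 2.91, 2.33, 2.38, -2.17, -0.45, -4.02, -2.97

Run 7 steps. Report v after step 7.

v_post = -9.0710

step 1: x_pred=-3.2334  r=6.1434  x^+=-0.4320  v^+=2.8111  a^+=3.0237
step 2: x_pred=2.9961  r=-0.6661  x^+=2.6923  v^+=5.0473  a^+=2.6688
step 3: x_pred=7.8736  r=-5.4936  x^+=5.3685  v^+=4.7842  a^+=-0.2587
step 4: x_pred=9.2960  r=-11.4660  x^+=4.0675  v^+=-0.6610  a^+=-6.3687
step 5: x_pred=1.2654  r=-1.7154  x^+=0.4832  v^+=-6.7929  a^+=-7.2828
step 6: x_pred=-7.7922  r=3.7722  x^+=-6.0721  v^+=-11.1905  a^+=-5.2727
step 7: x_pred=-17.3322  r=14.3622  x^+=-10.7831  v^+=-9.0710  a^+=2.3807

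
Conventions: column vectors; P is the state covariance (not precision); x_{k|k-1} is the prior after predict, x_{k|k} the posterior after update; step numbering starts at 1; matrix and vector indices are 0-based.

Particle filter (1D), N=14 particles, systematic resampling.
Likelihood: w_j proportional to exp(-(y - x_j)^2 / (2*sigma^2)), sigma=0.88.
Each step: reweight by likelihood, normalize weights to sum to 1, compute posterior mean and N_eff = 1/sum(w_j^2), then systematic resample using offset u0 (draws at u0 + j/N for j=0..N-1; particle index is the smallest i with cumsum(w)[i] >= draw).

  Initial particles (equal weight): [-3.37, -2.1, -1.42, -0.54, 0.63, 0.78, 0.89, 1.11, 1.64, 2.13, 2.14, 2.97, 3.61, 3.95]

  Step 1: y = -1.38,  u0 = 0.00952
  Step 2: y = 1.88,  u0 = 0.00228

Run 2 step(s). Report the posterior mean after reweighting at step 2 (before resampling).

post_mean = 0.4256

step 1: w=[0.0298, 0.2745, 0.3832, 0.2433, 0.0283, 0.0189, 0.0138, 0.0070, 0.0011, 0.0001, 0.0001, 0.0000, 0.0000, 0.0000]  mean=-1.2975  Neff=3.5249  idx=[0, 1, 1, 1, 1, 2, 2, 2, 2, 2, 3, 3, 3, 4]
step 2: w=[0.0000, 0.0001, 0.0001, 0.0001, 0.0001, 0.0020, 0.0020, 0.0020, 0.0020, 0.0020, 0.0521, 0.0521, 0.0521, 0.8333]  mean=0.4256  Neff=1.4234  idx=[5, 11, 12, 13, 13, 13, 13, 13, 13, 13, 13, 13, 13, 13]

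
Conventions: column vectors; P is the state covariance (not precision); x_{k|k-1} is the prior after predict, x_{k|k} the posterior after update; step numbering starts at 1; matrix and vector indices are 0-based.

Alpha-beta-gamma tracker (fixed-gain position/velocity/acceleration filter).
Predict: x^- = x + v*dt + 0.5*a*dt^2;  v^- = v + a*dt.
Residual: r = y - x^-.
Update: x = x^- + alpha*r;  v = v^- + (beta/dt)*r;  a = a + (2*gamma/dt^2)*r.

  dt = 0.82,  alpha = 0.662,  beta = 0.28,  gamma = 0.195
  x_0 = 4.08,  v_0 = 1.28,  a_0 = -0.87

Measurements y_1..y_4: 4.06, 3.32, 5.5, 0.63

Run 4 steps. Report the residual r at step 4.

resid = -2.6624

step 1: x_pred=4.8371  r=-0.7771  x^+=4.3227  v^+=0.3012  a^+=-1.3207
step 2: x_pred=4.1257  r=-0.8057  x^+=3.5923  v^+=-1.0569  a^+=-1.7880
step 3: x_pred=2.1246  r=3.3754  x^+=4.3591  v^+=-1.3704  a^+=0.1698
step 4: x_pred=3.2924  r=-2.6624  x^+=1.5299  v^+=-2.1403  a^+=-1.3745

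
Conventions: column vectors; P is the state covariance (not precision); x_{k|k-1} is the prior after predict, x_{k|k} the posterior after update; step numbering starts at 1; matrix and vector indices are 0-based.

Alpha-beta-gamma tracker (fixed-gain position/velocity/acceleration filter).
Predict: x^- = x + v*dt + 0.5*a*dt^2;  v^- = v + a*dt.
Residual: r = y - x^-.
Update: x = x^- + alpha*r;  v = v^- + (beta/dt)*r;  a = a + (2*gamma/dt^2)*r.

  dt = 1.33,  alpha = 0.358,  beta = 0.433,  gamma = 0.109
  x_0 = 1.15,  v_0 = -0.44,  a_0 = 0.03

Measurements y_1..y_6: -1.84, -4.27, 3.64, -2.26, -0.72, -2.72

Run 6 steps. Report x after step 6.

step 1: x_pred=0.5913  r=-2.4313  x^+=-0.2791  v^+=-1.1917  a^+=-0.2696
step 2: x_pred=-2.1025  r=-2.1675  x^+=-2.8784  v^+=-2.2559  a^+=-0.5368
step 3: x_pred=-6.3536  r=9.9936  x^+=-2.7759  v^+=0.2837  a^+=0.6948
step 4: x_pred=-1.7840  r=-0.4760  x^+=-1.9544  v^+=1.0529  a^+=0.6362
step 5: x_pred=0.0086  r=-0.7286  x^+=-0.2522  v^+=1.6618  a^+=0.5464
step 6: x_pred=2.4412  r=-5.1612  x^+=0.5935  v^+=0.7082  a^+=-0.0897

x_post = 0.5935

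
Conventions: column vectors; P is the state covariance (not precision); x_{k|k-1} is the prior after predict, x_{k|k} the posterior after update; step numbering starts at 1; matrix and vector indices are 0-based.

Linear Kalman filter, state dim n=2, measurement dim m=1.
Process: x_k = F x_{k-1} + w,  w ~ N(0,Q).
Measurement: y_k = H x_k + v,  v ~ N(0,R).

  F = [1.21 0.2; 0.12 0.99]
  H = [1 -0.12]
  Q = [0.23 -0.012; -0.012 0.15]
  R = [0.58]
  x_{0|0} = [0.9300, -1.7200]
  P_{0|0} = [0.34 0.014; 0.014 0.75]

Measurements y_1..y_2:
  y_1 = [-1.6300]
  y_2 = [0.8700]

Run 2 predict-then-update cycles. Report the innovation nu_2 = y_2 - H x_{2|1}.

innov = [1.8403]

step 1: x^-=[0.7813, -1.5912]  P^-=[0.7646 0.2030; 0.2030 0.8933]  S=[1.3087]  K=[0.5656; 0.0732]  nu=[-2.6022]  x^+=[-0.6905, -1.7816]  P^+=[0.3459 0.1488; 0.1488 0.8863]
step 2: x^-=[-1.1919, -1.8467]  P^-=[0.8439 0.3955; 0.3955 1.0590]  S=[1.3442]  K=[0.5925; 0.1997]  nu=[1.8403]  x^+=[-0.1015, -1.4792]  P^+=[0.3720 0.2365; 0.2365 1.0054]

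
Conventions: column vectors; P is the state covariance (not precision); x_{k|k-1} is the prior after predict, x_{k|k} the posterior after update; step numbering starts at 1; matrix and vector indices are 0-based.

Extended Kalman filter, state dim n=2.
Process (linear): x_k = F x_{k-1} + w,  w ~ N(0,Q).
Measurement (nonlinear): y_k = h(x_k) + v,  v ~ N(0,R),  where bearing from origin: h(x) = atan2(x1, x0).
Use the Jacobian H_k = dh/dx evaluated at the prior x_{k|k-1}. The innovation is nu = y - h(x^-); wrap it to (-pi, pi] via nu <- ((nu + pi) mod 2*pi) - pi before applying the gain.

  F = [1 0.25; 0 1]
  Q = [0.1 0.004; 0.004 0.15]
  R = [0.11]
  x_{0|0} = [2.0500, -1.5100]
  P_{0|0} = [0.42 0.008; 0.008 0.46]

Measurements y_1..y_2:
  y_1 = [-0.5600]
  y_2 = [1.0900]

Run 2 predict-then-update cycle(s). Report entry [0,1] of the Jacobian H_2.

H_jac[0,1] = 0.3704

step 1: x^-=[1.6725, -1.5100]  P^-=[0.5527 0.1270; 0.1270 0.6100]  H_jac=[0.2974 0.3294]  S=[0.2500]  K=[0.8250; 0.9550]  nu=[0.1744]  x^+=[1.8164, -1.3435]  P^+=[0.3826 -0.0699; -0.0699 0.3820]
step 2: x^-=[1.4805, -1.3435]  P^-=[0.4715 0.0296; 0.0296 0.5320]  H_jac=[0.3361 0.3704]  S=[0.2436]  K=[0.6955; 0.8497]  nu=[1.8269]  x^+=[2.7511, 0.2088]  P^+=[0.3537 -0.1144; -0.1144 0.3561]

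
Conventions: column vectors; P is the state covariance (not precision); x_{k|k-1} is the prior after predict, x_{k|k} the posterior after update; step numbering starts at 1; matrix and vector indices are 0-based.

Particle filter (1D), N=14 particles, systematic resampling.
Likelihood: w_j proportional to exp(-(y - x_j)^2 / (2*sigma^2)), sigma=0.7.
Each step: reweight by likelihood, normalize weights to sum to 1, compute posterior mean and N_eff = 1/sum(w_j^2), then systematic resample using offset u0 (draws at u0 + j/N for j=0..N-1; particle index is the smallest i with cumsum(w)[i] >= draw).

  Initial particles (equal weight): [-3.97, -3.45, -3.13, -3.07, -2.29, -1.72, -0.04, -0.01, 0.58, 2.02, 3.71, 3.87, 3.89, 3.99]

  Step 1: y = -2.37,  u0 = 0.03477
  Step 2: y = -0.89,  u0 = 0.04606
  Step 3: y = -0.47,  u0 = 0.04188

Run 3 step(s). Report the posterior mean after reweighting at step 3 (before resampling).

post_mean = -1.7558

step 1: w=[0.0230, 0.0954, 0.1739, 0.1902, 0.3115, 0.2037, 0.0012, 0.0011, 0.0000, 0.0000, 0.0000, 0.0000, 0.0000, 0.0000]  mean=-2.6122  Neff=4.6606  idx=[1, 1, 2, 2, 3, 3, 3, 4, 4, 4, 4, 5, 5, 5]
step 2: w=[0.0006, 0.0006, 0.0029, 0.0029, 0.0038, 0.0038, 0.0038, 0.0655, 0.0655, 0.0655, 0.0655, 0.2398, 0.2398, 0.2398]  mean=-1.8951  Neff=5.2695  idx=[7, 8, 9, 10, 11, 11, 11, 12, 12, 12, 13, 13, 13, 13]
step 3: w=[0.0157, 0.0157, 0.0157, 0.0157, 0.0937, 0.0937, 0.0937, 0.0937, 0.0937, 0.0937, 0.0937, 0.0937, 0.0937, 0.0937]  mean=-1.7558  Neff=11.2599  idx=[2, 4, 5, 6, 6, 7, 8, 9, 9, 10, 11, 12, 12, 13]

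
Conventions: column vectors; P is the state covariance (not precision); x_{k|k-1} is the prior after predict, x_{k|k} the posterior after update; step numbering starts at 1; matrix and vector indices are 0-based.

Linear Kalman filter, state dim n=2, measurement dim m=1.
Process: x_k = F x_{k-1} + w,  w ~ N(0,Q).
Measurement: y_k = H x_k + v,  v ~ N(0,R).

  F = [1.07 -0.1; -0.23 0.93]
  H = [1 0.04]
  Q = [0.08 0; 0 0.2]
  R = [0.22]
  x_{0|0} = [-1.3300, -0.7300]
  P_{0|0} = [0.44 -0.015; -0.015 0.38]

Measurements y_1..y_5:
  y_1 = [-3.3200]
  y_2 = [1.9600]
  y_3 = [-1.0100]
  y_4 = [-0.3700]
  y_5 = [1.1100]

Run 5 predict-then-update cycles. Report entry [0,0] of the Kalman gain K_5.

K[0,0] = 0.5330

step 1: x^-=[-1.3501, -0.3730]  P^-=[0.5908 -0.1589; -0.1589 0.5584]  S=[0.7989]  K=[0.7315; -0.1709]  nu=[-1.9550]  x^+=[-2.7801, -0.0388]  P^+=[0.1633 -0.0590; -0.0590 0.5350]
step 2: x^-=[-2.9708, 0.6033]  P^-=[0.2849 -0.1500; -0.1500 0.6966]  S=[0.4940]  K=[0.5646; -0.2472]  nu=[4.9067]  x^+=[-0.2006, -0.6099]  P^+=[0.1274 -0.0811; -0.0811 0.6664]
step 3: x^-=[-0.1537, -0.5210]  P^-=[0.2499 -0.1759; -0.1759 0.8178]  S=[0.4572]  K=[0.5313; -0.3131]  nu=[-0.8355]  x^+=[-0.5976, -0.2594]  P^+=[0.1209 -0.0998; -0.0998 0.7730]
step 4: x^-=[-0.6135, -0.1038]  P^-=[0.2475 -0.2032; -0.2032 0.9176]  S=[0.4527]  K=[0.5287; -0.3679]  nu=[0.2476]  x^+=[-0.4825, -0.1949]  P^+=[0.1209 -0.1152; -0.1152 0.8564]
step 5: x^-=[-0.4968, -0.0703]  P^-=[0.2517 -0.2267; -0.2267 0.9963]  S=[0.4551]  K=[0.5330; -0.4105]  nu=[1.6096]  x^+=[0.3612, -0.7310]  P^+=[0.1224 -0.1271; -0.1271 0.9197]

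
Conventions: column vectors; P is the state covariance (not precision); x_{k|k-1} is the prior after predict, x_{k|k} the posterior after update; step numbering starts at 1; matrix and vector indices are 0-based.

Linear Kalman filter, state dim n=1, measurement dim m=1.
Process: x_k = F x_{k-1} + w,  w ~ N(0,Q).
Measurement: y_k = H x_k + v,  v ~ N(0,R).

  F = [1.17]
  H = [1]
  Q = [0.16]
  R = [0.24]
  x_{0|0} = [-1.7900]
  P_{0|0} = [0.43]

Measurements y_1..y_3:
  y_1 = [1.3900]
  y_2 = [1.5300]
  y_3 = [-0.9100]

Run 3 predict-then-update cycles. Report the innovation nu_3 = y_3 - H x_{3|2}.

innov = [-2.3134]

step 1: x^-=[-2.0943]  P^-=[0.7486]  S=[0.9886]  K=[0.7572]  nu=[3.4843]  x^+=[0.5441]  P^+=[0.1817]
step 2: x^-=[0.6367]  P^-=[0.4088]  S=[0.6488]  K=[0.6301]  nu=[0.8933]  x^+=[1.1995]  P^+=[0.1512]
step 3: x^-=[1.4034]  P^-=[0.3670]  S=[0.6070]  K=[0.6046]  nu=[-2.3134]  x^+=[0.0047]  P^+=[0.1451]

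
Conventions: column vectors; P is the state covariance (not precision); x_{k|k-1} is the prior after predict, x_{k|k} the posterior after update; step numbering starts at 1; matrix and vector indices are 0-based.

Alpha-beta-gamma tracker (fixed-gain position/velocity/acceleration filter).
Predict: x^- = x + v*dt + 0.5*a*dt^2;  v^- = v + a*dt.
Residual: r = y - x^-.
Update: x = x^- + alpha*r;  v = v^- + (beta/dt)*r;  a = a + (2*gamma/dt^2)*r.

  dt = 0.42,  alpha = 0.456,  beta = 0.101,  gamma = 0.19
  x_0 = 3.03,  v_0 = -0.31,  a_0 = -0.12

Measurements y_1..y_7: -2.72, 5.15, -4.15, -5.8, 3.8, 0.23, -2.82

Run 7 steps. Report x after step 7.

step 1: x_pred=2.8892  r=-5.6092  x^+=0.3314  v^+=-1.7093  a^+=-12.2033
step 2: x_pred=-1.4628  r=6.6128  x^+=1.5526  v^+=-5.2445  a^+=2.0420
step 3: x_pred=-0.4699  r=-3.6801  x^+=-2.1481  v^+=-5.2718  a^+=-5.8856
step 4: x_pred=-4.8813  r=-0.9187  x^+=-5.3002  v^+=-7.9647  a^+=-7.8646
step 5: x_pred=-9.3391  r=13.1391  x^+=-3.3476  v^+=-8.1082  a^+=20.4395
step 6: x_pred=-4.9503  r=5.1803  x^+=-2.5881  v^+=1.7221  a^+=31.5989
step 7: x_pred=0.9222  r=-3.7422  x^+=-0.7842  v^+=14.0938  a^+=23.5374

x_post = -0.7842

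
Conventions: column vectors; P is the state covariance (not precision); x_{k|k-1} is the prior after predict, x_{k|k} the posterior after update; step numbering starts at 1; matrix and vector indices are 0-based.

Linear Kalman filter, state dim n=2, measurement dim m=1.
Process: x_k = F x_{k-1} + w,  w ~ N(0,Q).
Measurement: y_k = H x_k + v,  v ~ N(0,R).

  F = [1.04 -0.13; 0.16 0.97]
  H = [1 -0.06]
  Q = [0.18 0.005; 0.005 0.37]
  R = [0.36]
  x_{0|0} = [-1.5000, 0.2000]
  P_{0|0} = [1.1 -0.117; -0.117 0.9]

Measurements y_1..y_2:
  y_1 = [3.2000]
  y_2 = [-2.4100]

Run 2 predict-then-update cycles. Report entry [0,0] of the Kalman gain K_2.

K[0,0] = 0.5770

step 1: x^-=[-1.5860, -0.0460]  P^-=[1.4166 -0.0410; -0.0410 1.2087]  S=[1.7859]  K=[0.7946; -0.0636]  nu=[4.7832]  x^+=[2.2148, -0.3502]  P^+=[0.2890 0.0492; 0.0492 1.2014]
step 2: x^-=[2.3489, 0.0147]  P^-=[0.4996 -0.0498; -0.0498 1.5231]  S=[0.8711]  K=[0.5770; -0.1621]  nu=[-4.7580]  x^+=[-0.3964, 0.7859]  P^+=[0.2096 0.0317; 0.0317 1.5002]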